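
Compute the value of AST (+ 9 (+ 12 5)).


Evaluate inner: (+ 12 5) = 17
Evaluate root: (+ 9 17) = 26
Result: 26


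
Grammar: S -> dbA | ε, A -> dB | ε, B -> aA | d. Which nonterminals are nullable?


A nonterminal is nullable iff some alternative derives ε (directly, or every symbol in it is nullable)
Nullable: {A, S}


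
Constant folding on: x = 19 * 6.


19 * 6 = 114 at compile time
Optimized: x = 114


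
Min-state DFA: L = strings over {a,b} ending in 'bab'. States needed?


Track the longest suffix of input matching a prefix of 'bab': 4 classes (prefixes of length 0..3)
Minimal DFA: 4 states


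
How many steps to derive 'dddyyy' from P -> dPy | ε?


Derivation: P => dPy => ddPyy => dddPyyy => dddyyy
Steps: 4


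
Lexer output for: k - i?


Scan left to right, longest-match per lexeme
Tokens: ID(k), OP(-), ID(i)


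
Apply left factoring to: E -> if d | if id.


Common prefix: 'if'
Factored: E -> if E', E' -> d | id


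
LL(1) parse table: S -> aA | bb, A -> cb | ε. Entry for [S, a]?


For [S, a]: 'a' ∈ FIRST(aA)
Entry: S -> aA


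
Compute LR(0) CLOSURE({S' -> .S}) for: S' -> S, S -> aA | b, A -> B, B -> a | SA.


Start: S' -> .S
For each item with dot before a nonterminal B, add B -> .γ for every B-production
Closure: [S' -> .S, S -> .aA, S -> .b]


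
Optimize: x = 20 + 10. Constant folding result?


20 + 10 = 30 at compile time
Optimized: x = 30


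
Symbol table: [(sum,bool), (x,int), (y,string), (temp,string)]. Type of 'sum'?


Lookup 'sum' → type bool


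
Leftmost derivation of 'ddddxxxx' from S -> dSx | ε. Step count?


Derivation: S => dSx => ddSxx => dddSxxx => ddddSxxxx => ddddxxxx
Steps: 5


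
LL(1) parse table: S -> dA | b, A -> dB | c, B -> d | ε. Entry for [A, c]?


For [A, c]: 'c' ∈ FIRST(c)
Entry: A -> c


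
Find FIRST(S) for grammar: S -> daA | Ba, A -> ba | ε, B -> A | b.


Per alternative of S: FIRST(daA) = {d}; FIRST(Ba) = {a, b}
FIRST(S) = {a, b, d}


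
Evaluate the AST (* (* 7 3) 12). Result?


Evaluate inner: (* 7 3) = 21
Evaluate root: (* 21 12) = 252
Result: 252


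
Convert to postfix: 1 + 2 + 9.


Left to right (same or higher precedence on left)
Postfix: 1 2 + 9 +


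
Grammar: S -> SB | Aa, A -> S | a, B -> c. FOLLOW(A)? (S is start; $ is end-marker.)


$ ∈ FOLLOW(S). For each A -> αBβ: add FIRST(β)\{ε} to FOLLOW(B); if β nullable, add FOLLOW(A).
FOLLOW(A) = {a}


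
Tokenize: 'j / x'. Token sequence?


Scan left to right, longest-match per lexeme
Tokens: ID(j), OP(/), ID(x)


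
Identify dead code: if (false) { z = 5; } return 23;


condition is constant false, so the whole block is unreachable
Dead: 'if (false) { z = 5; }'


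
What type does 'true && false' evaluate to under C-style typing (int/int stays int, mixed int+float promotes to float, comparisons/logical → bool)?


Operand types: bool && bool
Rule: logical operators take bool operands and yield bool
Result type: bool


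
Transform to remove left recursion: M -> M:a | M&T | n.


Left-recursive alternatives: M:a, M&T; non-recursive: n
Introduce M': M -> nM', M' -> :aM' | &TM' | ε


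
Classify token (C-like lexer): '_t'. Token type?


Pattern: letter/underscore followed by alphanumerics, not a keyword
Type: IDENTIFIER


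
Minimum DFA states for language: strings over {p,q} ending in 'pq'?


Track the longest suffix of input matching a prefix of 'pq': 3 classes (prefixes of length 0..2)
Minimal DFA: 3 states


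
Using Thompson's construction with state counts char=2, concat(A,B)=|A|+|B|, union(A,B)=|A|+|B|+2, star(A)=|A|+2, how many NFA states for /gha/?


Syntax tree has 3 char leaf(s), 0 union(s), 0 star(s)
chars contribute 3×2 = 6; each union adds +2; each star adds +2
Total: 6 + 0 + 0 = 6 states


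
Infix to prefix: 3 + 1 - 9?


left-to-right (same/higher precedence on left): tree is (- (+ 3 1) 9)
Prefix: - + 3 1 9


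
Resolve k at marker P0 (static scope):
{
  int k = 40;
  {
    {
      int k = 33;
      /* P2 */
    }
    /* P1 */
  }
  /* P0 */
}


k declared in the same block as P0
k = 40


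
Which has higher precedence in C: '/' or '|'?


'/' is multiplicative (level 10); '|' is bitwise OR (level 3)
Higher level binds tighter
'/' has higher precedence than '|'


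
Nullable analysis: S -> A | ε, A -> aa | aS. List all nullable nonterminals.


A nonterminal is nullable iff some alternative derives ε (directly, or every symbol in it is nullable)
Nullable: {S}


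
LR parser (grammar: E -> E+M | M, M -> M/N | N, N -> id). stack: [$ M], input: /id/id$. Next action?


shift '/' to continue M -> M/N
Action: shift


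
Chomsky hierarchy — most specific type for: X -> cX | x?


Right-linear: every RHS is a terminal or a terminal followed by one nonterminal
Classification: Type 3 (Regular)


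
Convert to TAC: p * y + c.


Break into single-operator statements:
t1 = p * y
t2 = t1 + c


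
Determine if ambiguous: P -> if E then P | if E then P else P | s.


dangling else: 'if E then if E then s else s' parses two ways
Ambiguous


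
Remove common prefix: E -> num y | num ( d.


Common prefix: 'num'
Factored: E -> num E', E' -> y | ( d


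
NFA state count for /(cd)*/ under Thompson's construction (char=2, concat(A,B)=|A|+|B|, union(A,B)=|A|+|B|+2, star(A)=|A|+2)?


Syntax tree has 2 char leaf(s), 0 union(s), 1 star(s)
chars contribute 2×2 = 4; each union adds +2; each star adds +2
Total: 4 + 0 + 2 = 6 states


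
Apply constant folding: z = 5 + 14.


5 + 14 = 19 at compile time
Optimized: z = 19


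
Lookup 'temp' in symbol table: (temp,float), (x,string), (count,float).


Lookup 'temp' → type float


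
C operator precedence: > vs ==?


'>' is relational (level 7); '==' is equality (level 6)
Higher level binds tighter
'>' has higher precedence than '=='


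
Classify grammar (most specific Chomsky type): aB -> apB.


LHS has context (more than one symbol) and |LHS| ≤ |RHS|
Classification: Type 1 (Context-Sensitive)


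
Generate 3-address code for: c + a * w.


Break into single-operator statements:
t1 = a * w
t2 = c + t1


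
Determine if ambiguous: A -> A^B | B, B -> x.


precedence layered via separate nonterminal B: deterministic
Unambiguous


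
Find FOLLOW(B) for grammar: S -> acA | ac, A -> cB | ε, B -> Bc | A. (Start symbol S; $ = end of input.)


$ ∈ FOLLOW(S). For each A -> αBβ: add FIRST(β)\{ε} to FOLLOW(B); if β nullable, add FOLLOW(A).
FOLLOW(B) = {$, c}


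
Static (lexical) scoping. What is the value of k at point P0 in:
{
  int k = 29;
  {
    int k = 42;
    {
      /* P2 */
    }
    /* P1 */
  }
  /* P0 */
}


k declared in the same block as P0
k = 29


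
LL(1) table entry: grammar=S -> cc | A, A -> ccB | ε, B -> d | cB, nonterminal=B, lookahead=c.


For [B, c]: 'c' ∈ FIRST(cB)
Entry: B -> cB


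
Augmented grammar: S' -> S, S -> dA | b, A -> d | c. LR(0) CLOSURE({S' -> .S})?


Start: S' -> .S
For each item with dot before a nonterminal B, add B -> .γ for every B-production
Closure: [S' -> .S, S -> .dA, S -> .b]


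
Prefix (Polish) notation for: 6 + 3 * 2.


'*' binds tighter: tree is (+ 6 (* 3 2))
Prefix: + 6 * 3 2


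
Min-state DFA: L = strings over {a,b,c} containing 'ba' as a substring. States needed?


KMP-style automaton: 2 progress states + 1 absorbing accept = 3
Minimal DFA: 3 states


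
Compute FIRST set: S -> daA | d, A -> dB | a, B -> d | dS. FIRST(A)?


Per alternative of A: FIRST(dB) = {d}; FIRST(a) = {a}
FIRST(A) = {a, d}


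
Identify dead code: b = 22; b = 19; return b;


first assignment to b is overwritten before any read
Dead: 'b = 22'


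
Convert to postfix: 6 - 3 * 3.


* has higher precedence, evaluate 3*3 first
Postfix: 6 3 3 * -


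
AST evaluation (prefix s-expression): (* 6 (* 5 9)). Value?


Evaluate inner: (* 5 9) = 45
Evaluate root: (* 6 45) = 270
Result: 270


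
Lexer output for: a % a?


Scan left to right, longest-match per lexeme
Tokens: ID(a), OP(%), ID(a)


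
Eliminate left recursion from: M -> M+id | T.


Left-recursive alternatives: M+id; non-recursive: T
Introduce M': M -> TM', M' -> +idM' | ε


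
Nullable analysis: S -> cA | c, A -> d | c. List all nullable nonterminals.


A nonterminal is nullable iff some alternative derives ε (directly, or every symbol in it is nullable)
Nullable: {}


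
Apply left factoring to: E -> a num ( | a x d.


Common prefix: 'a'
Factored: E -> a E', E' -> num ( | x d


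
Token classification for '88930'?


Pattern: digits only
Type: INTEGER_LITERAL


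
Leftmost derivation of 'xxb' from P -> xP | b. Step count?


Derivation: P => xP => xxP => xxb
Steps: 3


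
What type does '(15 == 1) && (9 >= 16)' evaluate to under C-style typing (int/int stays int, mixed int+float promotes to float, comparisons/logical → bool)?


Operand types: bool && bool
Rule: logical operators take bool operands and yield bool
Result type: bool


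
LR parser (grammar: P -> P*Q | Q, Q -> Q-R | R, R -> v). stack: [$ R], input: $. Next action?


'R' (not preceded by Q-) is the handle for Q -> R
Action: reduce (Q -> R)


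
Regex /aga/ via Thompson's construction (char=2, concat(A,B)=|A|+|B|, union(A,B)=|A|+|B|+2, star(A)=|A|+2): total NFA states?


Syntax tree has 3 char leaf(s), 0 union(s), 0 star(s)
chars contribute 3×2 = 6; each union adds +2; each star adds +2
Total: 6 + 0 + 0 = 6 states


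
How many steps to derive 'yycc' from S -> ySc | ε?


Derivation: S => ySc => yyScc => yycc
Steps: 3


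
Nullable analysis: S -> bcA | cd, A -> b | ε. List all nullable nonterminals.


A nonterminal is nullable iff some alternative derives ε (directly, or every symbol in it is nullable)
Nullable: {A}


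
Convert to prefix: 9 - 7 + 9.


left-to-right (same/higher precedence on left): tree is (+ (- 9 7) 9)
Prefix: + - 9 7 9


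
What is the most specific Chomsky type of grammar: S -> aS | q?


Right-linear: every RHS is a terminal or a terminal followed by one nonterminal
Classification: Type 3 (Regular)


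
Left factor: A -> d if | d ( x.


Common prefix: 'd'
Factored: A -> d A', A' -> if | ( x


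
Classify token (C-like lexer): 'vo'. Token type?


Pattern: letter/underscore followed by alphanumerics, not a keyword
Type: IDENTIFIER


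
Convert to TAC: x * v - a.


Break into single-operator statements:
t1 = x * v
t2 = t1 - a


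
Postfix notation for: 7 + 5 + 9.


Left to right (same or higher precedence on left)
Postfix: 7 5 + 9 +


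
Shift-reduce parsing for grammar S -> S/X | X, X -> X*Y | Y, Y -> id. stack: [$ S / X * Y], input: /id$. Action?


handle 'X*Y' on top
Action: reduce (X -> X*Y)


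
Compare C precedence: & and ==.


'==' is equality (level 6); '&' is bitwise AND (level 5)
Higher level binds tighter
'==' has higher precedence than '&'


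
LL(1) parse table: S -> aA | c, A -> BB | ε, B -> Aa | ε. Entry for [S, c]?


For [S, c]: 'c' ∈ FIRST(c)
Entry: S -> c


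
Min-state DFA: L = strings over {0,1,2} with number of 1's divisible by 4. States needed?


Track (count of 1) mod 4: states 0..3, accept at 0
Minimal DFA: 4 states


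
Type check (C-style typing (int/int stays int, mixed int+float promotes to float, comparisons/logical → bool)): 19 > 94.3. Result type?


Operand types: int > float
Rule: comparison yields bool
Result type: bool


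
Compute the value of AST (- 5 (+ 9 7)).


Evaluate inner: (+ 9 7) = 16
Evaluate root: (- 5 16) = -11
Result: -11


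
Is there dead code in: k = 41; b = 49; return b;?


k is assigned but never read
Dead: 'k = 41'


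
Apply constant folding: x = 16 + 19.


16 + 19 = 35 at compile time
Optimized: x = 35


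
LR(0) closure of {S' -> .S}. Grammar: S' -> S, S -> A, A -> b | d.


Start: S' -> .S
For each item with dot before a nonterminal B, add B -> .γ for every B-production
Closure: [S' -> .S, S -> .A, A -> .b, A -> .d]


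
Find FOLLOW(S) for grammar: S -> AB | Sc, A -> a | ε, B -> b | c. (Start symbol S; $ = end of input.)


$ ∈ FOLLOW(S). For each A -> αBβ: add FIRST(β)\{ε} to FOLLOW(B); if β nullable, add FOLLOW(A).
FOLLOW(S) = {$, c}


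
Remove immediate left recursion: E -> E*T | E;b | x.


Left-recursive alternatives: E*T, E;b; non-recursive: x
Introduce E': E -> xE', E' -> *TE' | ;bE' | ε


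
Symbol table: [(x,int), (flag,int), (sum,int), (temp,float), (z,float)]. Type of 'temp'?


Lookup 'temp' → type float


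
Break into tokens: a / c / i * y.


Scan left to right, longest-match per lexeme
Tokens: ID(a), OP(/), ID(c), OP(/), ID(i), OP(*), ID(y)


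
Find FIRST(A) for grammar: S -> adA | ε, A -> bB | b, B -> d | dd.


Per alternative of A: FIRST(bB) = {b}; FIRST(b) = {b}
FIRST(A) = {b}


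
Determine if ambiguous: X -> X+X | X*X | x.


'x+x*x' has two parse trees (no precedence encoded between + and *)
Ambiguous


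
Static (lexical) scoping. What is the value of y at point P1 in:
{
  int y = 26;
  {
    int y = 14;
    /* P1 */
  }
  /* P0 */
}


y declared in the same block as P1
y = 14


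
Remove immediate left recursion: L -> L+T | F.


Left-recursive alternatives: L+T; non-recursive: F
Introduce L': L -> FL', L' -> +TL' | ε


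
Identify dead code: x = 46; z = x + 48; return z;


x is read by z's definition; z is returned
No dead code


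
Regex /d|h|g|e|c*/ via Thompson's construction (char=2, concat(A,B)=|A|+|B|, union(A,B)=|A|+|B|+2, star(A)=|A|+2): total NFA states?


Syntax tree has 5 char leaf(s), 4 union(s), 1 star(s)
chars contribute 5×2 = 10; each union adds +2; each star adds +2
Total: 10 + 8 + 2 = 20 states


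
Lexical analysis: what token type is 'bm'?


Pattern: letter/underscore followed by alphanumerics, not a keyword
Type: IDENTIFIER


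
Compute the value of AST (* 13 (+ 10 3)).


Evaluate inner: (+ 10 3) = 13
Evaluate root: (* 13 13) = 169
Result: 169


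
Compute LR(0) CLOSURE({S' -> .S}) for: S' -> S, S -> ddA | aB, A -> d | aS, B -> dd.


Start: S' -> .S
For each item with dot before a nonterminal B, add B -> .γ for every B-production
Closure: [S' -> .S, S -> .ddA, S -> .aB]


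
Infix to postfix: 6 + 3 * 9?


* has higher precedence, evaluate 3*9 first
Postfix: 6 3 9 * +


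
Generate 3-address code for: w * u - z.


Break into single-operator statements:
t1 = w * u
t2 = t1 - z


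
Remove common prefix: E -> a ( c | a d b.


Common prefix: 'a'
Factored: E -> a E', E' -> ( c | d b


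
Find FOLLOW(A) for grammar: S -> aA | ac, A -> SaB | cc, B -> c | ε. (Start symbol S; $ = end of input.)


$ ∈ FOLLOW(S). For each A -> αBβ: add FIRST(β)\{ε} to FOLLOW(B); if β nullable, add FOLLOW(A).
FOLLOW(A) = {$, a}


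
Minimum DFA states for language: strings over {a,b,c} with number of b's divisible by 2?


Track (count of b) mod 2: states 0..1, accept at 0
Minimal DFA: 2 states


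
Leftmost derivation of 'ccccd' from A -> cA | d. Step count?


Derivation: A => cA => ccA => cccA => ccccA => ccccd
Steps: 5


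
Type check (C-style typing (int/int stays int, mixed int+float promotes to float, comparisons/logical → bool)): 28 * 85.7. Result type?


Operand types: int * float
Rule: mixed int/float promotes to float; int/int stays int
Result type: float


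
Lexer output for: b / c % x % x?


Scan left to right, longest-match per lexeme
Tokens: ID(b), OP(/), ID(c), OP(%), ID(x), OP(%), ID(x)


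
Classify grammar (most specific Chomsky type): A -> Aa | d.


Left-linear: every RHS is a terminal or one nonterminal followed by a terminal
Classification: Type 3 (Regular)


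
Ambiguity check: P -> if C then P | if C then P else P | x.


dangling else: 'if C then if C then x else x' parses two ways
Ambiguous


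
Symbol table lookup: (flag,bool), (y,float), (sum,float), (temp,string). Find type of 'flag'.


Lookup 'flag' → type bool


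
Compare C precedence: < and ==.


'<' is relational (level 7); '==' is equality (level 6)
Higher level binds tighter
'<' has higher precedence than '=='


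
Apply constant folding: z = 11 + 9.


11 + 9 = 20 at compile time
Optimized: z = 20


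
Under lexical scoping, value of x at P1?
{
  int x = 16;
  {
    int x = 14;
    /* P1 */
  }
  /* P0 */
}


x declared in the same block as P1
x = 14


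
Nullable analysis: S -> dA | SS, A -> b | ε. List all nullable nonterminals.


A nonterminal is nullable iff some alternative derives ε (directly, or every symbol in it is nullable)
Nullable: {A}


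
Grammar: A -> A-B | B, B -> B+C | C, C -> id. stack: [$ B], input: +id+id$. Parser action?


shift '+' to continue B -> B+C
Action: shift


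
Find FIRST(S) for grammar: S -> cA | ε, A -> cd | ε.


Per alternative of S: FIRST(cA) = {c}; FIRST(ε) = {ε}
FIRST(S) = {c, ε}


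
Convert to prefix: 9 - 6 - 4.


left-to-right (same/higher precedence on left): tree is (- (- 9 6) 4)
Prefix: - - 9 6 4


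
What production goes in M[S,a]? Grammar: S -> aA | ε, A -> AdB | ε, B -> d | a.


For [S, a]: 'a' ∈ FIRST(aA)
Entry: S -> aA


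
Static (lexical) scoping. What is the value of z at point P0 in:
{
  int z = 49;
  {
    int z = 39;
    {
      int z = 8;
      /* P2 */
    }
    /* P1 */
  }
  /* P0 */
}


z declared in the same block as P0
z = 49


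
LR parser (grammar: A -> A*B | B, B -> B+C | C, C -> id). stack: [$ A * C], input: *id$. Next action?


'C' (not preceded by B+) is the handle for B -> C
Action: reduce (B -> C)


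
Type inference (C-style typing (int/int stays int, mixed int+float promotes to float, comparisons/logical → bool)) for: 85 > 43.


Operand types: int > int
Rule: comparison yields bool
Result type: bool


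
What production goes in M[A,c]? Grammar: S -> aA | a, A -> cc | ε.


For [A, c]: 'c' ∈ FIRST(cc)
Entry: A -> cc


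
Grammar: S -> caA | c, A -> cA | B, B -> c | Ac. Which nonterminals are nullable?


A nonterminal is nullable iff some alternative derives ε (directly, or every symbol in it is nullable)
Nullable: {}


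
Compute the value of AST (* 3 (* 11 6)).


Evaluate inner: (* 11 6) = 66
Evaluate root: (* 3 66) = 198
Result: 198


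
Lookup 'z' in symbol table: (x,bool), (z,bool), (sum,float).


Lookup 'z' → type bool


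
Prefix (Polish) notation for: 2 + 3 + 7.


left-to-right (same/higher precedence on left): tree is (+ (+ 2 3) 7)
Prefix: + + 2 3 7


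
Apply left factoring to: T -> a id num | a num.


Common prefix: 'a'
Factored: T -> a T', T' -> id num | num


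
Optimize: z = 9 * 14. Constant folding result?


9 * 14 = 126 at compile time
Optimized: z = 126


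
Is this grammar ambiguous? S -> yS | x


right-linear, alternatives start with distinct terminals 'y' vs 'x': unique leftmost derivation
Unambiguous


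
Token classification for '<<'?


Pattern: operator symbol
Type: OPERATOR


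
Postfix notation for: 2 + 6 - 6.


Left to right (same or higher precedence on left)
Postfix: 2 6 + 6 -


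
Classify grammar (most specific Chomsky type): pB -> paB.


LHS has context (more than one symbol) and |LHS| ≤ |RHS|
Classification: Type 1 (Context-Sensitive)


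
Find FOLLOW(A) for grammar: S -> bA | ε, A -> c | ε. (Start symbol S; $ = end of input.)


$ ∈ FOLLOW(S). For each A -> αBβ: add FIRST(β)\{ε} to FOLLOW(B); if β nullable, add FOLLOW(A).
FOLLOW(A) = {$}


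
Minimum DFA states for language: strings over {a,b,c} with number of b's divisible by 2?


Track (count of b) mod 2: states 0..1, accept at 0
Minimal DFA: 2 states


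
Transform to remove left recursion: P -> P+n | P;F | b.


Left-recursive alternatives: P+n, P;F; non-recursive: b
Introduce P': P -> bP', P' -> +nP' | ;FP' | ε


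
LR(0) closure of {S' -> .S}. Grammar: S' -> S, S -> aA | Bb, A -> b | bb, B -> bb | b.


Start: S' -> .S
For each item with dot before a nonterminal B, add B -> .γ for every B-production
Closure: [S' -> .S, S -> .aA, S -> .Bb, B -> .bb, B -> .b]


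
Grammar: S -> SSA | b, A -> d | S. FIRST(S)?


Per alternative of S: FIRST(SSA) = {b}; FIRST(b) = {b}
FIRST(S) = {b}


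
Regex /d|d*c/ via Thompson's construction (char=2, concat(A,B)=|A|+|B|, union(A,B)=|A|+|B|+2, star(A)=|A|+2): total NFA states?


Syntax tree has 3 char leaf(s), 1 union(s), 1 star(s)
chars contribute 3×2 = 6; each union adds +2; each star adds +2
Total: 6 + 2 + 2 = 10 states


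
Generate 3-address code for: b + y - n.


Break into single-operator statements:
t1 = b + y
t2 = t1 - n


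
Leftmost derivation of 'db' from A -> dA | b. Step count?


Derivation: A => dA => db
Steps: 2


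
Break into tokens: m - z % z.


Scan left to right, longest-match per lexeme
Tokens: ID(m), OP(-), ID(z), OP(%), ID(z)


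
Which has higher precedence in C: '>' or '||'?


'>' is relational (level 7); '||' is logical OR (level 1)
Higher level binds tighter
'>' has higher precedence than '||'


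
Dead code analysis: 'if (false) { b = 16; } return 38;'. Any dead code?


condition is constant false, so the whole block is unreachable
Dead: 'if (false) { b = 16; }'


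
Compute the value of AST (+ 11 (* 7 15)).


Evaluate inner: (* 7 15) = 105
Evaluate root: (+ 11 105) = 116
Result: 116


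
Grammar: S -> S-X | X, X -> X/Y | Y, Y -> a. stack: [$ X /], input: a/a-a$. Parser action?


no handle; shift 'a'
Action: shift


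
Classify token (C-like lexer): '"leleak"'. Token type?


Pattern: double-quoted sequence
Type: STRING_LITERAL


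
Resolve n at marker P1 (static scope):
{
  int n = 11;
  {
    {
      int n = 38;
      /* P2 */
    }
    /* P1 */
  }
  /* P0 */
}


P1's block does not declare n; resolves to the enclosing declaration at depth 0
n = 11


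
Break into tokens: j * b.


Scan left to right, longest-match per lexeme
Tokens: ID(j), OP(*), ID(b)


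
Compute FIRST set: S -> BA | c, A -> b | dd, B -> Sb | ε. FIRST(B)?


Per alternative of B: FIRST(Sb) = {b, c, d}; FIRST(ε) = {ε}
FIRST(B) = {b, c, d, ε}


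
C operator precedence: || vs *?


'*' is multiplicative (level 10); '||' is logical OR (level 1)
Higher level binds tighter
'*' has higher precedence than '||'


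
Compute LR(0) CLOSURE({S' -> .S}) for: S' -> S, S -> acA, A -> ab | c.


Start: S' -> .S
For each item with dot before a nonterminal B, add B -> .γ for every B-production
Closure: [S' -> .S, S -> .acA]


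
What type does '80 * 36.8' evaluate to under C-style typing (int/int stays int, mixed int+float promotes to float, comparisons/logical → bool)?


Operand types: int * float
Rule: mixed int/float promotes to float; int/int stays int
Result type: float


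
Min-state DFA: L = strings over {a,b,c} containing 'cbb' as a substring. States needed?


KMP-style automaton: 3 progress states + 1 absorbing accept = 4
Minimal DFA: 4 states


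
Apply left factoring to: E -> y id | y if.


Common prefix: 'y'
Factored: E -> y E', E' -> id | if


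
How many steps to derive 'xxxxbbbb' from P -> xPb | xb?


Derivation: P => xPb => xxPbb => xxxPbbb => xxxxbbbb
Steps: 4


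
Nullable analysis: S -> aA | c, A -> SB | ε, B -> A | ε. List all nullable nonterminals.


A nonterminal is nullable iff some alternative derives ε (directly, or every symbol in it is nullable)
Nullable: {A, B}


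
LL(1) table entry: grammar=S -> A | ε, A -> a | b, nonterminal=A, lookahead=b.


For [A, b]: 'b' ∈ FIRST(b)
Entry: A -> b


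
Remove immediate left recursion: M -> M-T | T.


Left-recursive alternatives: M-T; non-recursive: T
Introduce M': M -> TM', M' -> -TM' | ε


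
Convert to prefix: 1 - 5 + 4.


left-to-right (same/higher precedence on left): tree is (+ (- 1 5) 4)
Prefix: + - 1 5 4


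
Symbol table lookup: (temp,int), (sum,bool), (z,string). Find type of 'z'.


Lookup 'z' → type string


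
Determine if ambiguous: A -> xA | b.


right-linear, alternatives start with distinct terminals 'x' vs 'b': unique leftmost derivation
Unambiguous


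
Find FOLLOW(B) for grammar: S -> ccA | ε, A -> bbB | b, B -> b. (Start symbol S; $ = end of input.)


$ ∈ FOLLOW(S). For each A -> αBβ: add FIRST(β)\{ε} to FOLLOW(B); if β nullable, add FOLLOW(A).
FOLLOW(B) = {$}


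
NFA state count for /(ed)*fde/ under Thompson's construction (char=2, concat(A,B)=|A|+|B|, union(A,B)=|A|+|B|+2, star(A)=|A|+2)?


Syntax tree has 5 char leaf(s), 0 union(s), 1 star(s)
chars contribute 5×2 = 10; each union adds +2; each star adds +2
Total: 10 + 0 + 2 = 12 states


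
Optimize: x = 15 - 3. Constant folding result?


15 - 3 = 12 at compile time
Optimized: x = 12


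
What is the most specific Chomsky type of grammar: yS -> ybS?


LHS has context (more than one symbol) and |LHS| ≤ |RHS|
Classification: Type 1 (Context-Sensitive)


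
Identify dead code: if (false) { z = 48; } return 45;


condition is constant false, so the whole block is unreachable
Dead: 'if (false) { z = 48; }'


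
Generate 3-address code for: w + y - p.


Break into single-operator statements:
t1 = w + y
t2 = t1 - p


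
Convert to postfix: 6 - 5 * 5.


* has higher precedence, evaluate 5*5 first
Postfix: 6 5 5 * -


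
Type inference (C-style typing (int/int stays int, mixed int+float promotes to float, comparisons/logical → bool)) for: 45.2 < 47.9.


Operand types: float < float
Rule: comparison yields bool
Result type: bool


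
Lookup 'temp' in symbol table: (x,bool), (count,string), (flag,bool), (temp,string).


Lookup 'temp' → type string


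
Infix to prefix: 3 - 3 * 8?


'*' binds tighter: tree is (- 3 (* 3 8))
Prefix: - 3 * 3 8


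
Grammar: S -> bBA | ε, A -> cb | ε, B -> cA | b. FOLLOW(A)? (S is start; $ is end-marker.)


$ ∈ FOLLOW(S). For each A -> αBβ: add FIRST(β)\{ε} to FOLLOW(B); if β nullable, add FOLLOW(A).
FOLLOW(A) = {$, c}


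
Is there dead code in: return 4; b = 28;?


statement follows a return and is unreachable
Dead: 'b = 28'


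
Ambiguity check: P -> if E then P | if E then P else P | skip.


dangling else: 'if E then if E then skip else skip' parses two ways
Ambiguous


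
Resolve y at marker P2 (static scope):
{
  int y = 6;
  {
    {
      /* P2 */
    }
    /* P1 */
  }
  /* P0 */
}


P2's block does not declare y; resolves to the enclosing declaration at depth 0
y = 6


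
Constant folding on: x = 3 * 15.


3 * 15 = 45 at compile time
Optimized: x = 45


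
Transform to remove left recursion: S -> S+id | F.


Left-recursive alternatives: S+id; non-recursive: F
Introduce S': S -> FS', S' -> +idS' | ε


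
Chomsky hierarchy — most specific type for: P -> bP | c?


Right-linear: every RHS is a terminal or a terminal followed by one nonterminal
Classification: Type 3 (Regular)


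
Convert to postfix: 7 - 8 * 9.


* has higher precedence, evaluate 8*9 first
Postfix: 7 8 9 * -


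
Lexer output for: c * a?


Scan left to right, longest-match per lexeme
Tokens: ID(c), OP(*), ID(a)


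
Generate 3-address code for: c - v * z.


Break into single-operator statements:
t1 = v * z
t2 = c - t1


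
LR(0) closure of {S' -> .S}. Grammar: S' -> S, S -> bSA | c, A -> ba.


Start: S' -> .S
For each item with dot before a nonterminal B, add B -> .γ for every B-production
Closure: [S' -> .S, S -> .bSA, S -> .c]


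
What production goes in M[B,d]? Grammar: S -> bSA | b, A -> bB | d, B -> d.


For [B, d]: 'd' ∈ FIRST(d)
Entry: B -> d


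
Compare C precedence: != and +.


'+' is additive (level 9); '!=' is equality (level 6)
Higher level binds tighter
'+' has higher precedence than '!='


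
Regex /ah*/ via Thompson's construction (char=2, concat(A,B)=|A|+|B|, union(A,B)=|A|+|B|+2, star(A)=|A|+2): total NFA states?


Syntax tree has 2 char leaf(s), 0 union(s), 1 star(s)
chars contribute 2×2 = 4; each union adds +2; each star adds +2
Total: 4 + 0 + 2 = 6 states


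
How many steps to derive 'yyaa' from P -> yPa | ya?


Derivation: P => yPa => yyaa
Steps: 2


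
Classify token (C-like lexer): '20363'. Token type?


Pattern: digits only
Type: INTEGER_LITERAL


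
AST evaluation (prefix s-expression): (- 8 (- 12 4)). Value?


Evaluate inner: (- 12 4) = 8
Evaluate root: (- 8 8) = 0
Result: 0


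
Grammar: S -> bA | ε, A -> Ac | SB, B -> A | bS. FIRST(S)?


Per alternative of S: FIRST(bA) = {b}; FIRST(ε) = {ε}
FIRST(S) = {b, ε}


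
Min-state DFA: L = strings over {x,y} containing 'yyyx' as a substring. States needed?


KMP-style automaton: 4 progress states + 1 absorbing accept = 5
Minimal DFA: 5 states


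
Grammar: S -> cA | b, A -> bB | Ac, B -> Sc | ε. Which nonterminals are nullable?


A nonterminal is nullable iff some alternative derives ε (directly, or every symbol in it is nullable)
Nullable: {B}


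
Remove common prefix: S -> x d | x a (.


Common prefix: 'x'
Factored: S -> x S', S' -> d | a (


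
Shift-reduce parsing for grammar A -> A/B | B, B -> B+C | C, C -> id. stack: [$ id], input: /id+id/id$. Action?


'id' on top is the handle for C -> id
Action: reduce (C -> id)


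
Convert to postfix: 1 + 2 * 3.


* has higher precedence, evaluate 2*3 first
Postfix: 1 2 3 * +


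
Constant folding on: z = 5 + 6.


5 + 6 = 11 at compile time
Optimized: z = 11


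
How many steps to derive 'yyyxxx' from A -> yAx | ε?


Derivation: A => yAx => yyAxx => yyyAxxx => yyyxxx
Steps: 4


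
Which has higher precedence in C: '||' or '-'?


'-' is additive (level 9); '||' is logical OR (level 1)
Higher level binds tighter
'-' has higher precedence than '||'


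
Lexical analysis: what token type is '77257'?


Pattern: digits only
Type: INTEGER_LITERAL


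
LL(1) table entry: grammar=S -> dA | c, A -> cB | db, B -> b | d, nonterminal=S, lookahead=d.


For [S, d]: 'd' ∈ FIRST(dA)
Entry: S -> dA


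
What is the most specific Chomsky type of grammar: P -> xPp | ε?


Single nonterminal LHS, but x^n p^n is not regular
Classification: Type 2 (Context-Free)


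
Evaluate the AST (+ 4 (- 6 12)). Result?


Evaluate inner: (- 6 12) = -6
Evaluate root: (+ 4 -6) = -2
Result: -2


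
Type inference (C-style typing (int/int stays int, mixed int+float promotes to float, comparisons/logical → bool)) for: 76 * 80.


Operand types: int * int
Rule: mixed int/float promotes to float; int/int stays int
Result type: int


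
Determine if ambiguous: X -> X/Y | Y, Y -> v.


precedence layered via separate nonterminal Y: deterministic
Unambiguous


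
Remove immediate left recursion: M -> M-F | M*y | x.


Left-recursive alternatives: M-F, M*y; non-recursive: x
Introduce M': M -> xM', M' -> -FM' | *yM' | ε


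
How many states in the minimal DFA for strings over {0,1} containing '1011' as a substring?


KMP-style automaton: 4 progress states + 1 absorbing accept = 5
Minimal DFA: 5 states


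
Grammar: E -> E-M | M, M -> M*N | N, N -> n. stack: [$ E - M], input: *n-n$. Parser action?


'*' can extend M; shift to build M -> M*N
Action: shift


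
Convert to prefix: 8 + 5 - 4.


left-to-right (same/higher precedence on left): tree is (- (+ 8 5) 4)
Prefix: - + 8 5 4


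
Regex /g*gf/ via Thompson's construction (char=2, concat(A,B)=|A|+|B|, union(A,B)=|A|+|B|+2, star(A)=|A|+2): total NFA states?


Syntax tree has 3 char leaf(s), 0 union(s), 1 star(s)
chars contribute 3×2 = 6; each union adds +2; each star adds +2
Total: 6 + 0 + 2 = 8 states


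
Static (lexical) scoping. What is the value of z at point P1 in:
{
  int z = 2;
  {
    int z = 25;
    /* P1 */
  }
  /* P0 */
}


z declared in the same block as P1
z = 25


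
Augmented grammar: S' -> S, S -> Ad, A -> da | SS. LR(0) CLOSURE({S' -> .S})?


Start: S' -> .S
For each item with dot before a nonterminal B, add B -> .γ for every B-production
Closure: [S' -> .S, S -> .Ad, A -> .da, A -> .SS]


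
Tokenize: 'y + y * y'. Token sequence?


Scan left to right, longest-match per lexeme
Tokens: ID(y), OP(+), ID(y), OP(*), ID(y)


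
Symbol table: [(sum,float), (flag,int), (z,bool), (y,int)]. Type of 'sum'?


Lookup 'sum' → type float


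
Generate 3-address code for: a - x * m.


Break into single-operator statements:
t1 = x * m
t2 = a - t1


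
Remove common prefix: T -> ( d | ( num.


Common prefix: '('
Factored: T -> ( T', T' -> d | num


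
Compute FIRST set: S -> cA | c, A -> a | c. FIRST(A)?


Per alternative of A: FIRST(a) = {a}; FIRST(c) = {c}
FIRST(A) = {a, c}


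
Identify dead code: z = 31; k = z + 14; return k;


z is read by k's definition; k is returned
No dead code


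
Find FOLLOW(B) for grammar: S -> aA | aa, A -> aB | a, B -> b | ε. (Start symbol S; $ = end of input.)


$ ∈ FOLLOW(S). For each A -> αBβ: add FIRST(β)\{ε} to FOLLOW(B); if β nullable, add FOLLOW(A).
FOLLOW(B) = {$}


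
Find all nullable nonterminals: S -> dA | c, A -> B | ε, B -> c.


A nonterminal is nullable iff some alternative derives ε (directly, or every symbol in it is nullable)
Nullable: {A}


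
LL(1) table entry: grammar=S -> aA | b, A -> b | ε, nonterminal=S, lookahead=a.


For [S, a]: 'a' ∈ FIRST(aA)
Entry: S -> aA


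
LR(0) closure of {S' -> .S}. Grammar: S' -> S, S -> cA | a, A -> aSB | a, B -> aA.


Start: S' -> .S
For each item with dot before a nonterminal B, add B -> .γ for every B-production
Closure: [S' -> .S, S -> .cA, S -> .a]


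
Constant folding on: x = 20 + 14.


20 + 14 = 34 at compile time
Optimized: x = 34


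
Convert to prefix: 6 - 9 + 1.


left-to-right (same/higher precedence on left): tree is (+ (- 6 9) 1)
Prefix: + - 6 9 1


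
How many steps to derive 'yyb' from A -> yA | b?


Derivation: A => yA => yyA => yyb
Steps: 3


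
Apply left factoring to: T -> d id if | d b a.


Common prefix: 'd'
Factored: T -> d T', T' -> id if | b a


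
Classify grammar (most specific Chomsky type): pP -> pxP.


LHS has context (more than one symbol) and |LHS| ≤ |RHS|
Classification: Type 1 (Context-Sensitive)


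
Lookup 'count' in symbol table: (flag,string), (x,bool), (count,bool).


Lookup 'count' → type bool


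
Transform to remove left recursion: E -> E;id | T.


Left-recursive alternatives: E;id; non-recursive: T
Introduce E': E -> TE', E' -> ;idE' | ε


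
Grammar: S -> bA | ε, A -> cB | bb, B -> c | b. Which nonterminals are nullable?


A nonterminal is nullable iff some alternative derives ε (directly, or every symbol in it is nullable)
Nullable: {S}


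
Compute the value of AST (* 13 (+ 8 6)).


Evaluate inner: (+ 8 6) = 14
Evaluate root: (* 13 14) = 182
Result: 182


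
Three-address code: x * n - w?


Break into single-operator statements:
t1 = x * n
t2 = t1 - w


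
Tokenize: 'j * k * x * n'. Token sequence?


Scan left to right, longest-match per lexeme
Tokens: ID(j), OP(*), ID(k), OP(*), ID(x), OP(*), ID(n)


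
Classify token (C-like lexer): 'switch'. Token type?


Pattern: reserved word
Type: KEYWORD


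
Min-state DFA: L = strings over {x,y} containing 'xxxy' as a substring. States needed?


KMP-style automaton: 4 progress states + 1 absorbing accept = 5
Minimal DFA: 5 states


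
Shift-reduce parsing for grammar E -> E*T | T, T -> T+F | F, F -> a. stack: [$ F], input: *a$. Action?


'F' (not preceded by T+) is the handle for T -> F
Action: reduce (T -> F)


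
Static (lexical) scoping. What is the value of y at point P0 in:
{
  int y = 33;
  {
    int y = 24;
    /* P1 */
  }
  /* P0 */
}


y declared in the same block as P0
y = 33


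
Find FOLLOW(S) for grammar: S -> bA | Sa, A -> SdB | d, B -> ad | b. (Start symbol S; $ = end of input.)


$ ∈ FOLLOW(S). For each A -> αBβ: add FIRST(β)\{ε} to FOLLOW(B); if β nullable, add FOLLOW(A).
FOLLOW(S) = {$, a, d}


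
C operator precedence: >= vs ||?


'>=' is relational (level 7); '||' is logical OR (level 1)
Higher level binds tighter
'>=' has higher precedence than '||'


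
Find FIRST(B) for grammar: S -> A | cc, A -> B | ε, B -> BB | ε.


Per alternative of B: FIRST(BB) = {ε}; FIRST(ε) = {ε}
FIRST(B) = {ε}


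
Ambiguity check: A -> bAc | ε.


balanced b^n…c^n: each string has a unique parse
Unambiguous


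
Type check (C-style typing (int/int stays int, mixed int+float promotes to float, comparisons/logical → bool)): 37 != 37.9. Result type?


Operand types: int != float
Rule: comparison yields bool
Result type: bool


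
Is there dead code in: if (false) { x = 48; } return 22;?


condition is constant false, so the whole block is unreachable
Dead: 'if (false) { x = 48; }'


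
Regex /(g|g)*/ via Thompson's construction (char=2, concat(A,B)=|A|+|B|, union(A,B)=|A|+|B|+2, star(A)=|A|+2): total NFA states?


Syntax tree has 2 char leaf(s), 1 union(s), 1 star(s)
chars contribute 2×2 = 4; each union adds +2; each star adds +2
Total: 4 + 2 + 2 = 8 states


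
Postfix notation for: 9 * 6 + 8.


Left to right (same or higher precedence on left)
Postfix: 9 6 * 8 +


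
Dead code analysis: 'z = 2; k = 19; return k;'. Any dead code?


z is assigned but never read
Dead: 'z = 2'


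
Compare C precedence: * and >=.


'*' is multiplicative (level 10); '>=' is relational (level 7)
Higher level binds tighter
'*' has higher precedence than '>='


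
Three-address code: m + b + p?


Break into single-operator statements:
t1 = m + b
t2 = t1 + p


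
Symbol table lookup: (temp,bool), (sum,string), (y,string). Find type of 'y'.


Lookup 'y' → type string


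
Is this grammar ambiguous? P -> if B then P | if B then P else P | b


dangling else: 'if B then if B then b else b' parses two ways
Ambiguous


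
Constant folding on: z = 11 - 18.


11 - 18 = -7 at compile time
Optimized: z = -7


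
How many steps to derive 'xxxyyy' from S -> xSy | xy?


Derivation: S => xSy => xxSyy => xxxyyy
Steps: 3


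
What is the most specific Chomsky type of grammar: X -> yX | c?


Right-linear: every RHS is a terminal or a terminal followed by one nonterminal
Classification: Type 3 (Regular)


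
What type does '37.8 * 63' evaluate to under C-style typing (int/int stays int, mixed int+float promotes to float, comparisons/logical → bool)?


Operand types: float * int
Rule: mixed int/float promotes to float; int/int stays int
Result type: float


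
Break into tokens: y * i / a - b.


Scan left to right, longest-match per lexeme
Tokens: ID(y), OP(*), ID(i), OP(/), ID(a), OP(-), ID(b)


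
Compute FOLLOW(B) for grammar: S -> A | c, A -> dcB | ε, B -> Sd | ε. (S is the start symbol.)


$ ∈ FOLLOW(S). For each A -> αBβ: add FIRST(β)\{ε} to FOLLOW(B); if β nullable, add FOLLOW(A).
FOLLOW(B) = {$, d}


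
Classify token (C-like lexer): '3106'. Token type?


Pattern: digits only
Type: INTEGER_LITERAL


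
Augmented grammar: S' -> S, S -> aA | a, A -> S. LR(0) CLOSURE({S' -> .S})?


Start: S' -> .S
For each item with dot before a nonterminal B, add B -> .γ for every B-production
Closure: [S' -> .S, S -> .aA, S -> .a]
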